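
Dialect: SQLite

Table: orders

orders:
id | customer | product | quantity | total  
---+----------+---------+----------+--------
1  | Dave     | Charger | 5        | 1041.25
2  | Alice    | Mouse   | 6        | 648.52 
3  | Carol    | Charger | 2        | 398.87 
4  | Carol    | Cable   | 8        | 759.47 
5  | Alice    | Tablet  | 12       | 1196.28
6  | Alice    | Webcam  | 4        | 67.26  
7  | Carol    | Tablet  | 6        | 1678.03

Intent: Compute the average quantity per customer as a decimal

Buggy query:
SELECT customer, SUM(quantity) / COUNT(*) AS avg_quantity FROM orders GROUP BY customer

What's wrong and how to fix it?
Bug: SUM(quantity) and COUNT(*) are both integers; the division truncates the fractional part

Fix: Multiply by 1.0 (or CAST to REAL) to force floating-point division

Corrected query:
SELECT customer, SUM(quantity) * 1.0 / COUNT(*) AS avg_quantity FROM orders GROUP BY customer

Result:
customer | avg_quantity
---------+-------------
Alice    | 7.333333    
Carol    | 5.333333    
Dave     | 5           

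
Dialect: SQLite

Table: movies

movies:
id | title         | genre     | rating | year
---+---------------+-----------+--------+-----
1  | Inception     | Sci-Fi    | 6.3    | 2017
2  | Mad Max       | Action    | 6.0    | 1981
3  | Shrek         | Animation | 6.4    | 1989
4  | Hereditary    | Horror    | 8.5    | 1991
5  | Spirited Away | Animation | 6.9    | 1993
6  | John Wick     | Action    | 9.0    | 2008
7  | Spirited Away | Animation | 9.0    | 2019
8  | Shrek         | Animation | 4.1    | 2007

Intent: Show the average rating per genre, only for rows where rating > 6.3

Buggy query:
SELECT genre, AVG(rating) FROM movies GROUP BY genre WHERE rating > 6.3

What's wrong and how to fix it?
Bug: Row-level WHERE must come before GROUP BY in the clause order

Fix: Place WHERE between FROM and GROUP BY

Corrected query:
SELECT genre, AVG(rating) FROM movies WHERE rating > 6.3 GROUP BY genre

Result:
genre     | AVG(rating)
----------+------------
Action    | 9          
Animation | 7.433333   
Horror    | 8.5        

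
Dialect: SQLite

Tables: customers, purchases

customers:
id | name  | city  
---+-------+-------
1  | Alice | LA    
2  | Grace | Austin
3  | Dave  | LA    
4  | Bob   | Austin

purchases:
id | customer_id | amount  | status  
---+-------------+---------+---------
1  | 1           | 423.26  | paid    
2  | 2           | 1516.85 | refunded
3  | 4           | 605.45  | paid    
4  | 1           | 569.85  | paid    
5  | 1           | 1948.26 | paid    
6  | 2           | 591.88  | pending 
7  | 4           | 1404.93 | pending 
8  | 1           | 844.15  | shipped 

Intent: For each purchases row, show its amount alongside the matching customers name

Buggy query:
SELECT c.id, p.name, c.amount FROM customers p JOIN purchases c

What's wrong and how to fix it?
Bug: Missing join condition: each purchases row is matched to all customers rows instead of just its own

Fix: Specify the join condition linking the foreign key to the parent id

Corrected query:
SELECT c.id, p.name, c.amount FROM customers p JOIN purchases c ON c.customer_id = p.id

Result:
id | name  | amount 
---+-------+--------
1  | Alice | 423.26 
2  | Grace | 1516.85
3  | Bob   | 605.45 
4  | Alice | 569.85 
5  | Alice | 1948.26
6  | Grace | 591.88 
7  | Bob   | 1404.93
8  | Alice | 844.15 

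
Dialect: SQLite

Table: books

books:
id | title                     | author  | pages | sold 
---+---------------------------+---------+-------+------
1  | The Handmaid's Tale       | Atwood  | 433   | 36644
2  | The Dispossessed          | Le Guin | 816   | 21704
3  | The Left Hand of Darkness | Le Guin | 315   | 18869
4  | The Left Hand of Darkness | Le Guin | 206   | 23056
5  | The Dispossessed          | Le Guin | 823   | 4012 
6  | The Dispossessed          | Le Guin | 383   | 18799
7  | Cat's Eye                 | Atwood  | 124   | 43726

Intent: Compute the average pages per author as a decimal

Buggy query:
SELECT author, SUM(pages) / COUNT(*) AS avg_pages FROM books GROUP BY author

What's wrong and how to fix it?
Bug: Both operands are integers, so '/' performs integer division and truncates

Fix: Multiply by 1.0 (or CAST to REAL) to force floating-point division

Corrected query:
SELECT author, SUM(pages) * 1.0 / COUNT(*) AS avg_pages FROM books GROUP BY author

Result:
author  | avg_pages
--------+----------
Atwood  | 278.5    
Le Guin | 508.6    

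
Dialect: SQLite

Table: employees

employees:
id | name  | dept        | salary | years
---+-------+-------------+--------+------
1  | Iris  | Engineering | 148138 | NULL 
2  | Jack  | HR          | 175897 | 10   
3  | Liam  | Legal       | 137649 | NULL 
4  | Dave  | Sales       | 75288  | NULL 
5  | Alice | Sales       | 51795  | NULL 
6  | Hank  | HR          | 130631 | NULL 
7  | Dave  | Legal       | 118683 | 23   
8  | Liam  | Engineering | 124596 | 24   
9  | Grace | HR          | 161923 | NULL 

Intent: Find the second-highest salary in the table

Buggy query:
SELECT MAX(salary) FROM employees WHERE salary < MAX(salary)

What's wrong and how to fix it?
Bug: MAX(salary) on the right of the comparison is an aggregate-in-WHERE error

Fix: Compute the overall MAX in a subquery, then take MAX of rows below it

Corrected query:
SELECT MAX(salary) FROM employees WHERE salary < (SELECT MAX(salary) FROM employees)

Result:
MAX(salary)
-----------
161923     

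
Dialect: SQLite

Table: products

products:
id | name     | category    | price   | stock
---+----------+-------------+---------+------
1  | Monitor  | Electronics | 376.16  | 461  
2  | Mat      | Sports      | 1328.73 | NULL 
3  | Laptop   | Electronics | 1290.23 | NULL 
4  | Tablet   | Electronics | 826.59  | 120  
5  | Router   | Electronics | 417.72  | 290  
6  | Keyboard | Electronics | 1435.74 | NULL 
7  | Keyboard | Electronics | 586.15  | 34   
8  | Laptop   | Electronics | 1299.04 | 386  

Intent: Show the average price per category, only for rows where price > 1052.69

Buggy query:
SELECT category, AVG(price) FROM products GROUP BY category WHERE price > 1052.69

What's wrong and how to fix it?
Bug: Row-level WHERE must come before GROUP BY in the clause order

Fix: Place WHERE between FROM and GROUP BY

Corrected query:
SELECT category, AVG(price) FROM products WHERE price > 1052.69 GROUP BY category

Result:
category    | AVG(price)
------------+-----------
Electronics | 1341.67   
Sports      | 1328.73   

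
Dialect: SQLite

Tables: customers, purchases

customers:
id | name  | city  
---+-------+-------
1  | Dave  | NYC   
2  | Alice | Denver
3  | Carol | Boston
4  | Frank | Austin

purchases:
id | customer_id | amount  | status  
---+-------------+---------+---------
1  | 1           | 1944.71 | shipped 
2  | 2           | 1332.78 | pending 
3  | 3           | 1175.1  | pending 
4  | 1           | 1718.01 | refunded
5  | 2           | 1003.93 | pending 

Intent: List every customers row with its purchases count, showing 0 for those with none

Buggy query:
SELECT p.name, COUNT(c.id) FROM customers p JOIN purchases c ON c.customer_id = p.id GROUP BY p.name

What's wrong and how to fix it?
Bug: An inner join excludes parents with zero children

Fix: Switch to LEFT JOIN to retain unmatched parent rows

Corrected query:
SELECT p.name, COUNT(c.id) FROM customers p LEFT JOIN purchases c ON c.customer_id = p.id GROUP BY p.name

Result:
name  | COUNT(c.id)
------+------------
Alice | 2          
Carol | 1          
Dave  | 2          
Frank | 0          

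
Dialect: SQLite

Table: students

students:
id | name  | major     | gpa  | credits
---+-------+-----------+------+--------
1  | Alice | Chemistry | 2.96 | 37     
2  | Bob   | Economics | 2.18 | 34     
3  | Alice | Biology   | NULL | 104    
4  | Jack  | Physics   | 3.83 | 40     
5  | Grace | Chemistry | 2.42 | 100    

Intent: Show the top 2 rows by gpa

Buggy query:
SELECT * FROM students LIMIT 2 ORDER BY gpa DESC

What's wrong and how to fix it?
Bug: LIMIT must come after ORDER BY

Fix: Sort with ORDER BY, then apply LIMIT

Corrected query:
SELECT * FROM students ORDER BY gpa DESC LIMIT 2

Result:
id | name  | major     | gpa  | credits
---+-------+-----------+------+--------
4  | Jack  | Physics   | 3.83 | 40     
1  | Alice | Chemistry | 2.96 | 37     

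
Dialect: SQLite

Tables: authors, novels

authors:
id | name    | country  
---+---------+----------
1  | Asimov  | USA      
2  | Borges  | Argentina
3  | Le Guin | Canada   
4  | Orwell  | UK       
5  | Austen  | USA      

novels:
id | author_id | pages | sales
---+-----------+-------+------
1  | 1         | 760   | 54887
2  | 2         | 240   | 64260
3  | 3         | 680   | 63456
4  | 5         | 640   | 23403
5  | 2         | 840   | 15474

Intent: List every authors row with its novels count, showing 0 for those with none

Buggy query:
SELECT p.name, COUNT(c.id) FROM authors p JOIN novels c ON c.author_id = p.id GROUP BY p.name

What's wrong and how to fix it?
Bug: INNER JOIN drops authors rows that have no matching novels rows

Fix: Use LEFT JOIN so parents without children still appear (COUNT(c.id) gives 0)

Corrected query:
SELECT p.name, COUNT(c.id) FROM authors p LEFT JOIN novels c ON c.author_id = p.id GROUP BY p.name

Result:
name    | COUNT(c.id)
--------+------------
Asimov  | 1          
Austen  | 1          
Borges  | 2          
Le Guin | 1          
Orwell  | 0          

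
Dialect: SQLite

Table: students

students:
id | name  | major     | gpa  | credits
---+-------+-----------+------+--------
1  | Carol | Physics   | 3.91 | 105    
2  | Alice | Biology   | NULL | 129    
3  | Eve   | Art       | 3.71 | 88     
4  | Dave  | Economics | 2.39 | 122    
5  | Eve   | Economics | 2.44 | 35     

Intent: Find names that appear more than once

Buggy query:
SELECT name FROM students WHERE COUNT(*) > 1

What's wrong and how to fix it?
Bug: WHERE can't reference COUNT(*); aggregates are computed after WHERE

Fix: GROUP BY name, then filter groups with HAVING COUNT(*) > 1

Corrected query:
SELECT name FROM students GROUP BY name HAVING COUNT(*) > 1

Result:
name
----
Eve 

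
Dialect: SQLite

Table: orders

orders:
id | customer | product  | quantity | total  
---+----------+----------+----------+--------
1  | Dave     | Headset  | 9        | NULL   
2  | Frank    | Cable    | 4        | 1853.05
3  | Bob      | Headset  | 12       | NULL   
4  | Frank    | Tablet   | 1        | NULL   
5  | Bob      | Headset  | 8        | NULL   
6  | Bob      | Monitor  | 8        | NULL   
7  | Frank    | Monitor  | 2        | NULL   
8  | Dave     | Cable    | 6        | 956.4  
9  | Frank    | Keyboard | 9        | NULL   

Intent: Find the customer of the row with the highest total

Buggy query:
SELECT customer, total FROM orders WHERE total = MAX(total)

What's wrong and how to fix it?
Bug: MAX(total) is an aggregate and cannot be used directly in WHERE

Fix: Use a subquery: WHERE total = (SELECT MAX(total) FROM orders)

Corrected query:
SELECT customer, total FROM orders WHERE total = (SELECT MAX(total) FROM orders)

Result:
customer | total  
---------+--------
Frank    | 1853.05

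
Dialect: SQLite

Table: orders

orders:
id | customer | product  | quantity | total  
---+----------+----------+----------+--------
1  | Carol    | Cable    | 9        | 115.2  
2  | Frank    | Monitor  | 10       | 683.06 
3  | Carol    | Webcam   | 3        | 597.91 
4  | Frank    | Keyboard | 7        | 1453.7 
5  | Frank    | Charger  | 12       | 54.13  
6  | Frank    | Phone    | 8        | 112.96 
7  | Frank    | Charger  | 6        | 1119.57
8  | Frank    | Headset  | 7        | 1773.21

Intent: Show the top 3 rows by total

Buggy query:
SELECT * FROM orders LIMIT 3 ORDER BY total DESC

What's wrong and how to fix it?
Bug: ORDER BY cannot follow LIMIT; LIMIT is the final clause

Fix: Swap the clauses: ORDER BY first, then LIMIT

Corrected query:
SELECT * FROM orders ORDER BY total DESC LIMIT 3

Result:
id | customer | product  | quantity | total  
---+----------+----------+----------+--------
8  | Frank    | Headset  | 7        | 1773.21
4  | Frank    | Keyboard | 7        | 1453.7 
7  | Frank    | Charger  | 6        | 1119.57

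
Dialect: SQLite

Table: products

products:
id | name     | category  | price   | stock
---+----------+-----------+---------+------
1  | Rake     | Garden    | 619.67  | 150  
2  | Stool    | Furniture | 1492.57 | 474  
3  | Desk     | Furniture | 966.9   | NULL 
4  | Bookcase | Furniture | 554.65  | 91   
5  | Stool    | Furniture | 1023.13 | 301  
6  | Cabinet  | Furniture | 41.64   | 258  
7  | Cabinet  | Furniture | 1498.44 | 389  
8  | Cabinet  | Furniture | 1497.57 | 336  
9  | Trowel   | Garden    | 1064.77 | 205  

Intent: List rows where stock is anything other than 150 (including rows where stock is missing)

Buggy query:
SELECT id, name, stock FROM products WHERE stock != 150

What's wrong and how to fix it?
Bug: Inequality against NULL is unknown, not true; rows with NULL are dropped

Fix: Add an explicit OR stock IS NULL to include the missing-value rows

Corrected query:
SELECT id, name, stock FROM products WHERE stock != 150 OR stock IS NULL

Result:
id | name     | stock
---+----------+------
2  | Stool    | 474  
3  | Desk     | NULL 
4  | Bookcase | 91   
5  | Stool    | 301  
6  | Cabinet  | 258  
7  | Cabinet  | 389  
8  | Cabinet  | 336  
9  | Trowel   | 205  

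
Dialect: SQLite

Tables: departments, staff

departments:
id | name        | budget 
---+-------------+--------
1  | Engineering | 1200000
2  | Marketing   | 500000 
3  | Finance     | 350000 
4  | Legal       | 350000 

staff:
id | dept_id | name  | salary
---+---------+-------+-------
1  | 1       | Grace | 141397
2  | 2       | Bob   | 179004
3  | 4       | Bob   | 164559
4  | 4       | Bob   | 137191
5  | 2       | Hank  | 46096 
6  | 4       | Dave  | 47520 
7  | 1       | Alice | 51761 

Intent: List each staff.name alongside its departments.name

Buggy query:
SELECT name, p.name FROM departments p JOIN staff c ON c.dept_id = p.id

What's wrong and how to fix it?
Bug: Both tables have a 'name' column; the unqualified reference is ambiguous

Fix: Prefix ambiguous columns with the table alias

Corrected query:
SELECT c.name, p.name FROM departments p JOIN staff c ON c.dept_id = p.id

Result:
name  | name       
------+------------
Grace | Engineering
Bob   | Marketing  
Bob   | Legal      
Bob   | Legal      
Hank  | Marketing  
Dave  | Legal      
Alice | Engineering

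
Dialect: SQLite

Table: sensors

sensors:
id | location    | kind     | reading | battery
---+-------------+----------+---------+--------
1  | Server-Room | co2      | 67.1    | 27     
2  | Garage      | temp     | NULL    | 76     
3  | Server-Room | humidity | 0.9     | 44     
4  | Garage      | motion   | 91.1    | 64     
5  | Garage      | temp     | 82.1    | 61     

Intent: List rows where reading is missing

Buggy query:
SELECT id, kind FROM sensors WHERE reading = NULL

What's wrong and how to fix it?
Bug: '= NULL' is always unknown in SQL three-valued logic, so no rows match

Fix: Use IS NULL to test for NULL

Corrected query:
SELECT id, kind FROM sensors WHERE reading IS NULL

Result:
id | kind
---+-----
2  | temp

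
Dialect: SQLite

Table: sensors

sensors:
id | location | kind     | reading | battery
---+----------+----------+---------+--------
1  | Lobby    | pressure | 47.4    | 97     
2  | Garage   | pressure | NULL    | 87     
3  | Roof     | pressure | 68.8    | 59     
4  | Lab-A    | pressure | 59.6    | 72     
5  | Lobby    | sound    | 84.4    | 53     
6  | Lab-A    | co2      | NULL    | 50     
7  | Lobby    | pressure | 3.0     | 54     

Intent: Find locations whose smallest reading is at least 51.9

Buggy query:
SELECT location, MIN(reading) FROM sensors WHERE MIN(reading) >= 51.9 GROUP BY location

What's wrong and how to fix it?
Bug: MIN() in WHERE is a misuse of aggregate

Fix: Replace WHERE with HAVING after the GROUP BY

Corrected query:
SELECT location, MIN(reading) FROM sensors GROUP BY location HAVING MIN(reading) >= 51.9

Result:
location | MIN(reading)
---------+-------------
Lab-A    | 59.6        
Roof     | 68.8        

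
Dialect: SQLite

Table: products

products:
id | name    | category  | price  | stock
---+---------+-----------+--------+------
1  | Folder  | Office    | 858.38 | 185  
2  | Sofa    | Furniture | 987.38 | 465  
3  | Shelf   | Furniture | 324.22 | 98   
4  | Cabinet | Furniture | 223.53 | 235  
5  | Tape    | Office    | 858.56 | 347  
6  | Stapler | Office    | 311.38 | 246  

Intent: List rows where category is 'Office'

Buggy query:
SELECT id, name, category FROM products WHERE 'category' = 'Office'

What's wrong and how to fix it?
Bug: 'category' in single quotes is a string literal, not the column; the comparison is literal-vs-literal and never true

Fix: Remove the quotes around the column name (or use double quotes for an identifier)

Corrected query:
SELECT id, name, category FROM products WHERE category = 'Office'

Result:
id | name    | category
---+---------+---------
1  | Folder  | Office  
5  | Tape    | Office  
6  | Stapler | Office  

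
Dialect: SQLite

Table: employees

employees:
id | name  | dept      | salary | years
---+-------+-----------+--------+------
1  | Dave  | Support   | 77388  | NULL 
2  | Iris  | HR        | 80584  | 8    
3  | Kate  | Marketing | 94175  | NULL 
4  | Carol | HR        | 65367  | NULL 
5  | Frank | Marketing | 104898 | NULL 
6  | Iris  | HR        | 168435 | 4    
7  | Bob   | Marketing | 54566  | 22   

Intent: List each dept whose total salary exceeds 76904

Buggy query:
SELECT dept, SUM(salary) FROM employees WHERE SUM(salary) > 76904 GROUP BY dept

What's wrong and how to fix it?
Bug: Aggregate functions cannot appear in a WHERE clause

Fix: Use HAVING (which filters groups after aggregation) instead of WHERE

Corrected query:
SELECT dept, SUM(salary) FROM employees GROUP BY dept HAVING SUM(salary) > 76904

Result:
dept      | SUM(salary)
----------+------------
HR        | 314386     
Marketing | 253639     
Support   | 77388      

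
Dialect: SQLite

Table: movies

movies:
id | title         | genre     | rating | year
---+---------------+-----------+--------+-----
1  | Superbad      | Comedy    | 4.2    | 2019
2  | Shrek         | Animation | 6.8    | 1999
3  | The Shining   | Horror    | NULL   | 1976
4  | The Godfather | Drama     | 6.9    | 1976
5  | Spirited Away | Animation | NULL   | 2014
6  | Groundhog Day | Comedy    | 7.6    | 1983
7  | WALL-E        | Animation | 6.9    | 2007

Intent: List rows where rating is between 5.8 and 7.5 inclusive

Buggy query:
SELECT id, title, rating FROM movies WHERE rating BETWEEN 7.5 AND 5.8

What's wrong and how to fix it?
Bug: The bounds are reversed; BETWEEN a AND b requires a <= b to match anything

Fix: Swap the bounds so the smaller value comes first

Corrected query:
SELECT id, title, rating FROM movies WHERE rating BETWEEN 5.8 AND 7.5

Result:
id | title         | rating
---+---------------+-------
2  | Shrek         | 6.8   
4  | The Godfather | 6.9   
7  | WALL-E        | 6.9   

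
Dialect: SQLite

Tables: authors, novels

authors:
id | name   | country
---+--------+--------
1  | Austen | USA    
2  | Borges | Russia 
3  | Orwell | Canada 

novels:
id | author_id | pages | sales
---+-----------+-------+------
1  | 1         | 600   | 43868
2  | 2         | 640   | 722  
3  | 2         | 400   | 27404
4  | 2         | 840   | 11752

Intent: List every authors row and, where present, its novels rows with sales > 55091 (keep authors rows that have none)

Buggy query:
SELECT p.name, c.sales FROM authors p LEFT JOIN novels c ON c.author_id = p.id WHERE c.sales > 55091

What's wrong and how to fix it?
Bug: Filtering c.sales in WHERE discards the NULL rows produced by LEFT JOIN, turning it into an inner join

Fix: Move the right-table condition into the ON clause so unmatched parents are kept

Corrected query:
SELECT p.name, c.sales FROM authors p LEFT JOIN novels c ON c.author_id = p.id AND c.sales > 55091

Result:
name   | sales
-------+------
Austen | NULL 
Borges | NULL 
Orwell | NULL 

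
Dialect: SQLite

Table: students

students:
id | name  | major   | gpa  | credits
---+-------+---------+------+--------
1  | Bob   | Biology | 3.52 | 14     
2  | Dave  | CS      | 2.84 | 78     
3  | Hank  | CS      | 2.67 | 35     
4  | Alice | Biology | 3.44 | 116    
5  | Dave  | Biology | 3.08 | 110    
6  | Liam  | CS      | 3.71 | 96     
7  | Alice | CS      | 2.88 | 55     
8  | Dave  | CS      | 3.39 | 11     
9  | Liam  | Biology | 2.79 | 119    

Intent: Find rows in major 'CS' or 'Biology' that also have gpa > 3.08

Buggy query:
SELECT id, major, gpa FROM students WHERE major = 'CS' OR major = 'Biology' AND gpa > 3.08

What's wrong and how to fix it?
Bug: AND binds tighter than OR, so this parses as major = 'CS' OR (major = 'Biology' AND gpa > 3.08)

Fix: Add parentheses around the OR so the AND applies to both alternatives

Corrected query:
SELECT id, major, gpa FROM students WHERE (major = 'CS' OR major = 'Biology') AND gpa > 3.08

Result:
id | major   | gpa 
---+---------+-----
1  | Biology | 3.52
4  | Biology | 3.44
6  | CS      | 3.71
8  | CS      | 3.39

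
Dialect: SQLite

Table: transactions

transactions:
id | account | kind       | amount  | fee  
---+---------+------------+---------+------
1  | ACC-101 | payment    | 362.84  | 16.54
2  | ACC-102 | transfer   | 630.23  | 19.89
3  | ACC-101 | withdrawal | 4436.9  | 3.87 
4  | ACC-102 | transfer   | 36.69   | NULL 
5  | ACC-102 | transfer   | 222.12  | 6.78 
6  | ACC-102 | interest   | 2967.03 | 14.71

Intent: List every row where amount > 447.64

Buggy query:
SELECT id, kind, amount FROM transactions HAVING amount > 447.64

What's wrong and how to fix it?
Bug: HAVING filters the output of aggregation, but this query has no GROUP BY and no aggregate functions, so SQLite rejects it (HAVING clause on a non-aggregate query); the condition here is per row

Fix: Use WHERE for row-level filtering

Corrected query:
SELECT id, kind, amount FROM transactions WHERE amount > 447.64

Result:
id | kind       | amount 
---+------------+--------
2  | transfer   | 630.23 
3  | withdrawal | 4436.9 
6  | interest   | 2967.03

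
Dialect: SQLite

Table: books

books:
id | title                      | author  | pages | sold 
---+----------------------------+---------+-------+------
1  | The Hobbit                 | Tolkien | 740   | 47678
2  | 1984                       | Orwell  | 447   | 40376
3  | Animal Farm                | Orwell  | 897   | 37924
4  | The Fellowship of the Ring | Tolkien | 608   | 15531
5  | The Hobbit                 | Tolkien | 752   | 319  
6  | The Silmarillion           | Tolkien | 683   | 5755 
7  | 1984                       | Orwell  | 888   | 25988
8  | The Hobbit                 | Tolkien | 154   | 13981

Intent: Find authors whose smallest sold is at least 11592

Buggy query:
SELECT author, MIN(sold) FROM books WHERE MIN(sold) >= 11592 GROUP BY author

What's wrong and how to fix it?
Bug: Aggregates like MIN are computed per group after WHERE runs

Fix: Replace WHERE with HAVING after the GROUP BY

Corrected query:
SELECT author, MIN(sold) FROM books GROUP BY author HAVING MIN(sold) >= 11592

Result:
author | MIN(sold)
-------+----------
Orwell | 25988    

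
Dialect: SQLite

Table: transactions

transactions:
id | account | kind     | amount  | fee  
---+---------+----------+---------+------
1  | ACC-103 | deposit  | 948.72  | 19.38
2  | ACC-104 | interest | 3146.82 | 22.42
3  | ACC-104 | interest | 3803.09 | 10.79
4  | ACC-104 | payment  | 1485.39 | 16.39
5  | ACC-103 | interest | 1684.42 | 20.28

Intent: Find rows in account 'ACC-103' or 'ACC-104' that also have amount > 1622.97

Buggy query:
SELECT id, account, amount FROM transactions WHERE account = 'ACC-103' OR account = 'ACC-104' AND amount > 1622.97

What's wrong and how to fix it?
Bug: Without parentheses, AND is evaluated before OR, so the amount filter only applies to the 'ACC-104' branch

Fix: Add parentheses around the OR so the AND applies to both alternatives

Corrected query:
SELECT id, account, amount FROM transactions WHERE (account = 'ACC-103' OR account = 'ACC-104') AND amount > 1622.97

Result:
id | account | amount 
---+---------+--------
2  | ACC-104 | 3146.82
3  | ACC-104 | 3803.09
5  | ACC-103 | 1684.42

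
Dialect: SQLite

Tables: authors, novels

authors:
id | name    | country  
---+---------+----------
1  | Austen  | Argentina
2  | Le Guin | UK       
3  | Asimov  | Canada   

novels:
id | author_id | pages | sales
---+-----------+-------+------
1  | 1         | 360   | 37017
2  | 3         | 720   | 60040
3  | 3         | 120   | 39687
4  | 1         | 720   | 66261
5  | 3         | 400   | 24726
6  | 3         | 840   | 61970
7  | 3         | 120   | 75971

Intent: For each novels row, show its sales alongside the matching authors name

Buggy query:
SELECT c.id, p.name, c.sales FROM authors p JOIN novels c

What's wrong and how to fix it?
Bug: Missing join condition: each novels row is matched to all authors rows instead of just its own

Fix: Specify the join condition linking the foreign key to the parent id

Corrected query:
SELECT c.id, p.name, c.sales FROM authors p JOIN novels c ON c.author_id = p.id

Result:
id | name   | sales
---+--------+------
1  | Austen | 37017
2  | Asimov | 60040
3  | Asimov | 39687
4  | Austen | 66261
5  | Asimov | 24726
6  | Asimov | 61970
7  | Asimov | 75971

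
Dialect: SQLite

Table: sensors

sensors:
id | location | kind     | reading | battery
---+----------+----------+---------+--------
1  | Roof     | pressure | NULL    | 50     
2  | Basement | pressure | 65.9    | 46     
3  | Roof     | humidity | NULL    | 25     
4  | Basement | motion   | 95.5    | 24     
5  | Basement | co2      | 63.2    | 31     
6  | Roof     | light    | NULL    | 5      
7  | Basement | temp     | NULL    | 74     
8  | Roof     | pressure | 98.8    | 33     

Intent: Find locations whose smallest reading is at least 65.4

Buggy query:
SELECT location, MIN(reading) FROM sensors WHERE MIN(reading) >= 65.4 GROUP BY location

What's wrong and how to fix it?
Bug: MIN() in WHERE is a misuse of aggregate

Fix: Replace WHERE with HAVING after the GROUP BY

Corrected query:
SELECT location, MIN(reading) FROM sensors GROUP BY location HAVING MIN(reading) >= 65.4

Result:
location | MIN(reading)
---------+-------------
Roof     | 98.8        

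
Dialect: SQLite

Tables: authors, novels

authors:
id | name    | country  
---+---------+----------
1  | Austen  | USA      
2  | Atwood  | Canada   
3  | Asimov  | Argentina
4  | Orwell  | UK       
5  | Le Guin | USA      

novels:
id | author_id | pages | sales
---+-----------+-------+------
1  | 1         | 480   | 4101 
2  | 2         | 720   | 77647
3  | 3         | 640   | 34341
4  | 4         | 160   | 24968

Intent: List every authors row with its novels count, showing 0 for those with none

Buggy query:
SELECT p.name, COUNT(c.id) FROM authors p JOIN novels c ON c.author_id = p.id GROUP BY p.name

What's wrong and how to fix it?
Bug: INNER JOIN drops authors rows that have no matching novels rows

Fix: Switch to LEFT JOIN to retain unmatched parent rows

Corrected query:
SELECT p.name, COUNT(c.id) FROM authors p LEFT JOIN novels c ON c.author_id = p.id GROUP BY p.name

Result:
name    | COUNT(c.id)
--------+------------
Asimov  | 1          
Atwood  | 1          
Austen  | 1          
Le Guin | 0          
Orwell  | 1          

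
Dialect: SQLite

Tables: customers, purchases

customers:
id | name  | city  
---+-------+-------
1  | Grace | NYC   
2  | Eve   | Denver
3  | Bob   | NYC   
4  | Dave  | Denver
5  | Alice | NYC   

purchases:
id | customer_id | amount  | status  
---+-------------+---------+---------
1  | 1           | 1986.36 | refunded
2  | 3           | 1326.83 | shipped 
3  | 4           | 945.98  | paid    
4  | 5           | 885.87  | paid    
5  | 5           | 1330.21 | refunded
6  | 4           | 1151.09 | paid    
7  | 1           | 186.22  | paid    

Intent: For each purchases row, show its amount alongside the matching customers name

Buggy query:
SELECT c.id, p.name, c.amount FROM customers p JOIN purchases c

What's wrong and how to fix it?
Bug: Missing join condition: each purchases row is matched to all customers rows instead of just its own

Fix: Specify the join condition linking the foreign key to the parent id

Corrected query:
SELECT c.id, p.name, c.amount FROM customers p JOIN purchases c ON c.customer_id = p.id

Result:
id | name  | amount 
---+-------+--------
1  | Grace | 1986.36
2  | Bob   | 1326.83
3  | Dave  | 945.98 
4  | Alice | 885.87 
5  | Alice | 1330.21
6  | Dave  | 1151.09
7  | Grace | 186.22 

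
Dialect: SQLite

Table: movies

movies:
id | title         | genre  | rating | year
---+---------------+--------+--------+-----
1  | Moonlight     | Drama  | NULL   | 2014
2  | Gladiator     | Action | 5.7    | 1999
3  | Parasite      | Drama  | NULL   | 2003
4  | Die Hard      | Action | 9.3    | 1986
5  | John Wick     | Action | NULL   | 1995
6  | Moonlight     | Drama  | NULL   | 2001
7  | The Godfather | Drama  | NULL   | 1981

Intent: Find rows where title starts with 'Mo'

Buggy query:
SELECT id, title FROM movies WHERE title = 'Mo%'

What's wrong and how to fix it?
Bug: Wildcards only work with LIKE; '=' treats '%' as a literal character

Fix: Replace '=' with LIKE so 'Mo%' is treated as a pattern

Corrected query:
SELECT id, title FROM movies WHERE title LIKE 'Mo%'

Result:
id | title    
---+----------
1  | Moonlight
6  | Moonlight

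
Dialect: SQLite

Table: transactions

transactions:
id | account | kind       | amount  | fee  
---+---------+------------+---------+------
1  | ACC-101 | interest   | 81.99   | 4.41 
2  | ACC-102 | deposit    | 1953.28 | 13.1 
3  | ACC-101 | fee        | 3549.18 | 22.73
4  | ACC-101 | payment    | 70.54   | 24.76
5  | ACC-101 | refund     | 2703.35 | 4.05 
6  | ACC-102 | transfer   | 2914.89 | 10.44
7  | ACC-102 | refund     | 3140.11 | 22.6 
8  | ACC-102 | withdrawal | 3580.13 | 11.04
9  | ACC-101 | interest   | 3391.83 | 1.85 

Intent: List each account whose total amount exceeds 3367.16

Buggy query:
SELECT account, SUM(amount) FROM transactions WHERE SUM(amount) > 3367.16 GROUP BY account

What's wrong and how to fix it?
Bug: WHERE runs before GROUP BY, so aggregates aren't available there

Fix: Use HAVING (which filters groups after aggregation) instead of WHERE

Corrected query:
SELECT account, SUM(amount) FROM transactions GROUP BY account HAVING SUM(amount) > 3367.16

Result:
account | SUM(amount)
--------+------------
ACC-101 | 9796.89    
ACC-102 | 11588.41   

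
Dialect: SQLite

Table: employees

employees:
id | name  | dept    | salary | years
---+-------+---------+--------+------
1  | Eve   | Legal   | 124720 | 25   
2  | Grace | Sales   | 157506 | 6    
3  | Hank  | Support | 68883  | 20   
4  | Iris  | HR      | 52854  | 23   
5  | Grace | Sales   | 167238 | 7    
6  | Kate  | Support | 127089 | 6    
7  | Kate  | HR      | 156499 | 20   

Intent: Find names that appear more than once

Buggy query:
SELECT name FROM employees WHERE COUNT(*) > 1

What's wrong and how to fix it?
Bug: WHERE can't reference COUNT(*); aggregates are computed after WHERE

Fix: Group first, then use HAVING for the count condition

Corrected query:
SELECT name FROM employees GROUP BY name HAVING COUNT(*) > 1

Result:
name 
-----
Grace
Kate 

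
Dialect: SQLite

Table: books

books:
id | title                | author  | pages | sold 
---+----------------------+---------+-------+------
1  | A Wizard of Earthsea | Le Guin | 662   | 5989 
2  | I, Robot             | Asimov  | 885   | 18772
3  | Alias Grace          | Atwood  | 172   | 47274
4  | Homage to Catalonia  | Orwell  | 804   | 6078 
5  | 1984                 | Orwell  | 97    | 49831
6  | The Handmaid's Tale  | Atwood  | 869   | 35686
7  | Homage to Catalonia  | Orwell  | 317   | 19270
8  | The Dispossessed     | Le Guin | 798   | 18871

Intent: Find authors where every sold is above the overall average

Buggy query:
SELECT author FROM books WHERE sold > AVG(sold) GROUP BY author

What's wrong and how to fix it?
Bug: WHERE evaluates per row before aggregation, so AVG() is unavailable

Fix: Use a subquery for AVG and a HAVING MIN(...) filter so the condition holds for every row in the group

Corrected query:
SELECT author FROM books GROUP BY author HAVING MIN(sold) > (SELECT AVG(sold) FROM books)

Result:
author
------
Atwood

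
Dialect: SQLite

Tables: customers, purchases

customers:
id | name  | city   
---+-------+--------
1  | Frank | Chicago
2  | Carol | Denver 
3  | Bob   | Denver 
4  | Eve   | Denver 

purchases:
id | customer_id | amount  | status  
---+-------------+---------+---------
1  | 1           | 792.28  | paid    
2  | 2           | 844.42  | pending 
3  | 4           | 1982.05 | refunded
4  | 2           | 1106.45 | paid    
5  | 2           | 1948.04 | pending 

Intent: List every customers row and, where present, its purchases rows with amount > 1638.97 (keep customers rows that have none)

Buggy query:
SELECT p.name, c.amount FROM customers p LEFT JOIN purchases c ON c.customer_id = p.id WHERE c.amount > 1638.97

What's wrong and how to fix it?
Bug: Filtering c.amount in WHERE discards the NULL rows produced by LEFT JOIN, turning it into an inner join

Fix: Put 'c.amount > 1638.97' in the JOIN's ON clause instead of WHERE

Corrected query:
SELECT p.name, c.amount FROM customers p LEFT JOIN purchases c ON c.customer_id = p.id AND c.amount > 1638.97

Result:
name  | amount 
------+--------
Frank | NULL   
Carol | 1948.04
Bob   | NULL   
Eve   | 1982.05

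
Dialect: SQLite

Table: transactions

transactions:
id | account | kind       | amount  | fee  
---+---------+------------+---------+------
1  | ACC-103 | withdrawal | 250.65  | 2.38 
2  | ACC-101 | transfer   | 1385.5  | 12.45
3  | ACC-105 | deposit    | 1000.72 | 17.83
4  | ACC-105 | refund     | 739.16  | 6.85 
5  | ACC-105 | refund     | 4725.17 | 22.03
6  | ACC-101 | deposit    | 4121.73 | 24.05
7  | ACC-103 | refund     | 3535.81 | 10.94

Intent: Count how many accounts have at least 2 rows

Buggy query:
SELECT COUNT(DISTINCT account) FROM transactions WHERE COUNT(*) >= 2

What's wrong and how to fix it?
Bug: WHERE filters individual rows, not groups, so a group-level COUNT is invalid there

Fix: Group first with HAVING COUNT(*) >= 2, then COUNT the resulting groups

Corrected query:
SELECT COUNT(*) FROM (SELECT account FROM transactions GROUP BY account HAVING COUNT(*) >= 2)

Result:
COUNT(*)
--------
3       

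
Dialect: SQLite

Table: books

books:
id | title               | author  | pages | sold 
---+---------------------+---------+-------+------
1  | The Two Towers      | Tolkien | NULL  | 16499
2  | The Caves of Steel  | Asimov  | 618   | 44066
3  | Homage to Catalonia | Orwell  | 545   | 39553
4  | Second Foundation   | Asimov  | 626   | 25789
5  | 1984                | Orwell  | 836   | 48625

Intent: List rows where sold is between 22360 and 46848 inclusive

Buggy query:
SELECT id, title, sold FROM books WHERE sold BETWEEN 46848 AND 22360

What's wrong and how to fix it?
Bug: The bounds are reversed; BETWEEN a AND b requires a <= b to match anything

Fix: Swap the bounds so the smaller value comes first

Corrected query:
SELECT id, title, sold FROM books WHERE sold BETWEEN 22360 AND 46848

Result:
id | title               | sold 
---+---------------------+------
2  | The Caves of Steel  | 44066
3  | Homage to Catalonia | 39553
4  | Second Foundation   | 25789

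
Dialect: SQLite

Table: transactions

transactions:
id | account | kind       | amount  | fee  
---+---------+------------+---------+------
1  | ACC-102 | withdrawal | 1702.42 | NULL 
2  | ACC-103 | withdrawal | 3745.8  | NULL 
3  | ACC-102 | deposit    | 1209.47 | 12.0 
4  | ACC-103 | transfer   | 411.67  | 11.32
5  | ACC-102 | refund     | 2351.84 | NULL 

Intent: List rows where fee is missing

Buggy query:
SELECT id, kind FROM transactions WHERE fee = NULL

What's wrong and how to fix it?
Bug: '= NULL' is always unknown in SQL three-valued logic, so no rows match

Fix: Replace '= NULL' with 'IS NULL'

Corrected query:
SELECT id, kind FROM transactions WHERE fee IS NULL

Result:
id | kind      
---+-----------
1  | withdrawal
2  | withdrawal
5  | refund    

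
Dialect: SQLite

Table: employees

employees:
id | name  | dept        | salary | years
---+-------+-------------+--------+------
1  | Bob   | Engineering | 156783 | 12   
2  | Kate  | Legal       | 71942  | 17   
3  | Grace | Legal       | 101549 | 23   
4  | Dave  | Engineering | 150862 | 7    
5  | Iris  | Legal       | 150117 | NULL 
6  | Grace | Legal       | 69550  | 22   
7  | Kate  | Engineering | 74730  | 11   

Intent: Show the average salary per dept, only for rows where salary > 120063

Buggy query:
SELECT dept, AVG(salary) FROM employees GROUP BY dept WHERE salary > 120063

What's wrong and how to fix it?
Bug: WHERE cannot follow GROUP BY

Fix: Place WHERE between FROM and GROUP BY

Corrected query:
SELECT dept, AVG(salary) FROM employees WHERE salary > 120063 GROUP BY dept

Result:
dept        | AVG(salary)
------------+------------
Engineering | 153822.5   
Legal       | 150117     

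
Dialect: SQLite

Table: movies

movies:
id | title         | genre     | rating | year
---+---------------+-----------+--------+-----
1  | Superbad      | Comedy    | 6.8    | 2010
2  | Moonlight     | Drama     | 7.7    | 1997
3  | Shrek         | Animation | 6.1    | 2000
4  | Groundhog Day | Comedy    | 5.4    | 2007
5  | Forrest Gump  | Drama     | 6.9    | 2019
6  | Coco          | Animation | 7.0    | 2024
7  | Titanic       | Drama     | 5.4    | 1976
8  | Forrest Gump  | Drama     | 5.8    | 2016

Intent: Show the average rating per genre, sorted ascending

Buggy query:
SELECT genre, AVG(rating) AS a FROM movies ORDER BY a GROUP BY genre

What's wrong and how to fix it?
Bug: ORDER BY appears before GROUP BY; SQL clause order requires GROUP BY first

Fix: Move ORDER BY to the end, after GROUP BY

Corrected query:
SELECT genre, AVG(rating) AS a FROM movies GROUP BY genre ORDER BY a

Result:
genre     | a   
----------+-----
Comedy    | 6.1 
Drama     | 6.45
Animation | 6.55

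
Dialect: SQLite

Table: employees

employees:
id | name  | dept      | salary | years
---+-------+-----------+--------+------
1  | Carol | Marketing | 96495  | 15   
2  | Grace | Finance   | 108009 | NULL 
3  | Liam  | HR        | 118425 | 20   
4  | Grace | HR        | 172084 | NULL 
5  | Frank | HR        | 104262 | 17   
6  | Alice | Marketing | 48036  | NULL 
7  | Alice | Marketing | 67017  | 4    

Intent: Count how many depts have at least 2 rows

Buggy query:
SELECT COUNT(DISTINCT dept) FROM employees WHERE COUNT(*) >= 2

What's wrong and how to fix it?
Bug: WHERE filters individual rows, not groups, so a group-level COUNT is invalid there

Fix: Group first with HAVING COUNT(*) >= 2, then COUNT the resulting groups

Corrected query:
SELECT COUNT(*) FROM (SELECT dept FROM employees GROUP BY dept HAVING COUNT(*) >= 2)

Result:
COUNT(*)
--------
2       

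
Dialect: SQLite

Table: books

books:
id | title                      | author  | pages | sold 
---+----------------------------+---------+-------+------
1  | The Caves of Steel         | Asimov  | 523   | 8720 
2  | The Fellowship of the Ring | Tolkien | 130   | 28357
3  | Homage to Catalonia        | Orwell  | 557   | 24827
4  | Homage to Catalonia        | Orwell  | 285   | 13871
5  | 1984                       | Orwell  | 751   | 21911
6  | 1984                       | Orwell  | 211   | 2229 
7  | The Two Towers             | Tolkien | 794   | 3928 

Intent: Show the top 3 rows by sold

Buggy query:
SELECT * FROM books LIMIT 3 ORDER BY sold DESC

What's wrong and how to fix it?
Bug: ORDER BY cannot follow LIMIT; LIMIT is the final clause

Fix: Sort with ORDER BY, then apply LIMIT

Corrected query:
SELECT * FROM books ORDER BY sold DESC LIMIT 3

Result:
id | title                      | author  | pages | sold 
---+----------------------------+---------+-------+------
2  | The Fellowship of the Ring | Tolkien | 130   | 28357
3  | Homage to Catalonia        | Orwell  | 557   | 24827
5  | 1984                       | Orwell  | 751   | 21911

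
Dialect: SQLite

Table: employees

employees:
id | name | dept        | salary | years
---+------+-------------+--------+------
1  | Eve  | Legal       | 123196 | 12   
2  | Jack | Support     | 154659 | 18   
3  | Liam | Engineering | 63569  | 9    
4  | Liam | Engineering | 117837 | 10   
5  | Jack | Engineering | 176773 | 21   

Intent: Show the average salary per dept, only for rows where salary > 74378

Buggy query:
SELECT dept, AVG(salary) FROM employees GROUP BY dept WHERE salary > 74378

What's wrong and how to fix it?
Bug: WHERE cannot follow GROUP BY

Fix: Place WHERE between FROM and GROUP BY

Corrected query:
SELECT dept, AVG(salary) FROM employees WHERE salary > 74378 GROUP BY dept

Result:
dept        | AVG(salary)
------------+------------
Engineering | 147305     
Legal       | 123196     
Support     | 154659     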